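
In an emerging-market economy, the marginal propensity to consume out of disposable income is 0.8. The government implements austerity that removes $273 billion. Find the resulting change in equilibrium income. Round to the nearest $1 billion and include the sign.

Spending multiplier = 1/(1 − MPC) = 1/(1 − 0.8) = 1/0.2 = 5.
ΔY = k × ΔG = (−$273 billion) / 0.2 = −$1,365 billion.

−$1,365 billion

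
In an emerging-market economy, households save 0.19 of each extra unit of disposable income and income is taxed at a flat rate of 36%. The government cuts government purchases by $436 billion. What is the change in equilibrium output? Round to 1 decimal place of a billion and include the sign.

MPC = 1 − MPS = 1 − 0.19 = 0.81.
Spending multiplier = 1/(1 − c(1−t)) = 1/(1 − 0.81×0.64) = 1/0.4816 ≈ 2.076.
ΔY = k × ΔG = (−$436 billion) / 0.4816 ≈ −$905.3 billion.

−$905.3 billion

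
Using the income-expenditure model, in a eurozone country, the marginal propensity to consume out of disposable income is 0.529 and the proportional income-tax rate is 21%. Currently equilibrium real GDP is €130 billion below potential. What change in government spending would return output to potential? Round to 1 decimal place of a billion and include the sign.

+€75.7 billion

Spending multiplier = 1/(1 − c(1−t)) = 1/(1 − 0.529×0.79) = 1/0.58209 ≈ 1.718.
Need ΔY = +€130 billion, so ΔG = ΔY/k = (+€130 billion) × 0.58209 ≈ +€75.7 billion.
The government should increase government spending by €75.7 billion.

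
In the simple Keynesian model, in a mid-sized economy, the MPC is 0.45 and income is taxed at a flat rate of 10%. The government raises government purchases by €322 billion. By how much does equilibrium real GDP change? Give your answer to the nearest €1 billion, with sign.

+€541 billion

Government-spending multiplier = 1/(1 − c(1−t)) = 1/(1 − 0.45×0.9) = 1/0.595 ≈ 1.681.
ΔY = k × ΔG = (+€322 billion) / 0.595 ≈ +€541 billion.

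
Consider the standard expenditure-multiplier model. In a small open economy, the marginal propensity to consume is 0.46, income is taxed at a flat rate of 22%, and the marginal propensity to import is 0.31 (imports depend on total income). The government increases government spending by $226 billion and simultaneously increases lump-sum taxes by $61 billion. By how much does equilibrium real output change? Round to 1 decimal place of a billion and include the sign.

Expenditure multiplier = 1/(1 − c(1−t) + m) = 1/(1 − 0.46×0.78 + 0.31) = 1/0.9512 ≈ 1.051.
ΔG contributes k·ΔG = (+$226 billion) / 0.9512 ≈ +$237.6 billion.
ΔT of +$61 billion changes first-round spending by −c·ΔT = −$28.06 billion, contributing k·(−c·ΔT) = (−$28.06 billion) / 0.9512 ≈ −$29.5 billion.
Net ΔY = k(ΔG − c·ΔT) = (+$197.94 billion) / 0.9512 ≈ +$208.1 billion.

+$208.1 billion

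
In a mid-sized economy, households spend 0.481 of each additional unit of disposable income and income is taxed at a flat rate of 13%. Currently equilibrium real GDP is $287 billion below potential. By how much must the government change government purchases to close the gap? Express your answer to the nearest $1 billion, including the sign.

Spending multiplier = 1/(1 − c(1−t)) = 1/(1 − 0.481×0.87) = 1/0.58153 ≈ 1.72.
Need ΔY = +$287 billion, so ΔG = ΔY/k = (+$287 billion) × 0.58153 ≈ +$167 billion.
The government should increase government purchases by $167 billion.

+$167 billion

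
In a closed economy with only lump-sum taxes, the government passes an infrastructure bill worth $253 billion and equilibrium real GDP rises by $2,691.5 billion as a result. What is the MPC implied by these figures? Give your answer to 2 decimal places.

Implied spending multiplier k = ΔY/ΔG = 2,691.5/253 ≈ 10.6383.
Since k = 1/(1 − MPC), MPC = 1 − 1/k = 1 − ΔG/ΔY = 1 − 253/2,691.5 ≈ 0.91.

0.91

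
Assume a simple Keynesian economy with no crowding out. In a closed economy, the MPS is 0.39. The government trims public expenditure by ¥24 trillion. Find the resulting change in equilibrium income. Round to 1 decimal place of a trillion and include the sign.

MPC = 1 − MPS = 1 − 0.39 = 0.61.
Government-spending multiplier = 1/(1 − MPC) = 1/(1 − 0.61) = 1/0.39 ≈ 2.564.
ΔY = k × ΔG = (−¥24 trillion) / 0.39 ≈ −¥61.5 trillion.

−¥61.5 trillion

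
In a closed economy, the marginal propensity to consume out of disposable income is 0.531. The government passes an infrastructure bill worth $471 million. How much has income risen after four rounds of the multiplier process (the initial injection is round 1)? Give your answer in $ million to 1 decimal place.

Round 1 adds ΔG = $471 million; each later round is MPC = 0.531 times the previous.
After 4 rounds: 471 + 250.101 + 132.803631 + 70.518728061 = ΔG·(1 − c^4)/(1 − c) = 471 × (1 − 0.079502005521)/0.469 ≈ $924.4 million.

$924.4 million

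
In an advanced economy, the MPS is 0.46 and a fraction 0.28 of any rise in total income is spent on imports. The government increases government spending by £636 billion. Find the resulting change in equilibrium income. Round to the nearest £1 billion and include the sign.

+£859 billion

MPC = 1 − MPS = 1 − 0.46 = 0.54.
Spending multiplier = 1/(1 − c + m) = 1/(1 − 0.54 + 0.28) = 1/0.74 ≈ 1.351.
ΔY = k × ΔG = (+£636 billion) / 0.74 ≈ +£859 billion.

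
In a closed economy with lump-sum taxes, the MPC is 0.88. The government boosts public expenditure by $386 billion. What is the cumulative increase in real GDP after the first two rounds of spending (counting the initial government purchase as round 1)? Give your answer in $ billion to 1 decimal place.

$725.7 billion

Round 1 adds ΔG = $386 billion; each later round is MPC = 0.88 times the previous.
After 2 rounds: 386 + 339.68 = ΔG·(1 − c^2)/(1 − c) = 386 × (1 − 0.7744)/0.12 ≈ $725.7 billion.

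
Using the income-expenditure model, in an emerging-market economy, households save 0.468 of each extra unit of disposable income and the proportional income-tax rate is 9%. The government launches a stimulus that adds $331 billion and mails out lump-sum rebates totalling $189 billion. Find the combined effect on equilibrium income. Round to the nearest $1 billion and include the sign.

+$837 billion

MPC = 1 − MPS = 1 − 0.468 = 0.532.
Expenditure multiplier = 1/(1 − c(1−t)) = 1/(1 − 0.532×0.91) = 1/0.51588 ≈ 1.938.
ΔG contributes k·ΔG = (+$331 billion) / 0.51588 ≈ +$641.6 billion.
ΔT of −$189 billion changes first-round spending by −c·ΔT = +$100.548 billion, contributing k·(−c·ΔT) = (+$100.548 billion) / 0.51588 ≈ +$194.9 billion.
Net ΔY = k(ΔG − c·ΔT) = (+$431.548 billion) / 0.51588 ≈ +$837 billion.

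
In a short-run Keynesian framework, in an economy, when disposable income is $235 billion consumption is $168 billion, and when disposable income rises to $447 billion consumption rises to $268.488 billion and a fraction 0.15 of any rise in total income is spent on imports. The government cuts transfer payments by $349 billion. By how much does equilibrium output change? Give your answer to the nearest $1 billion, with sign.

MPC = ΔC/ΔYd = (268.488 − 168)/(447 − 235) = 100.488/212 = 0.474.
The transfer change shifts disposable income by −$349 billion, so first-round consumption changes by c·ΔTR = 0.474 × (−$349 billion) = −$165.426 billion.
Expenditure multiplier = 1/(1 − c + m) = 1/(1 − 0.474 + 0.15) = 1/0.676 ≈ 1.479.
The transfer multiplier is c × k ≈ 0.701, so ΔY = k × (c·ΔTR) = (−$165.426 billion) / 0.676 ≈ −$245 billion.

−$245 billion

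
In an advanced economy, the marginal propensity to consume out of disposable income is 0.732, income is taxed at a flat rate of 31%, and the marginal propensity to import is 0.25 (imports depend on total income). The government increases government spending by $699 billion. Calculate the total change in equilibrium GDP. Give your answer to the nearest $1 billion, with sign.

+$938 billion

Expenditure multiplier = 1/(1 − c(1−t) + m) = 1/(1 − 0.732×0.69 + 0.25) = 1/0.74492 ≈ 1.342.
ΔY = k × ΔG = (+$699 billion) / 0.74492 ≈ +$938 billion.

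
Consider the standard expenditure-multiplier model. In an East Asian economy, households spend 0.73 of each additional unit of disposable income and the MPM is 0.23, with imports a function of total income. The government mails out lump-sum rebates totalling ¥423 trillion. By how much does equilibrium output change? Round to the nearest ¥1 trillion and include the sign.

A lump-sum tax change of −¥423 trillion shifts disposable income by +¥423 trillion; first-round consumption changes by −c × ΔT = −0.73 × (−¥423 trillion) = +¥308.79 trillion.
Expenditure multiplier = 1/(1 − c + m) = 1/(1 − 0.73 + 0.23) = 1/0.5 = 2.
The tax multiplier is −c × k = −1.46, so ΔY = k × (−c·ΔT) = (+¥308.79 trillion) / 0.5 ≈ +¥618 trillion.

+¥618 trillion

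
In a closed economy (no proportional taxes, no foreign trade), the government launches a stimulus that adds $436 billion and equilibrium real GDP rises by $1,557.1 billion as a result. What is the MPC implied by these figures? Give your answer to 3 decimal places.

0.720

Implied spending multiplier k = ΔY/ΔG = 1,557.1/436 ≈ 3.5713.
Since k = 1/(1 − MPC), MPC = 1 − 1/k = 1 − ΔG/ΔY = 1 − 436/1,557.1 ≈ 0.720.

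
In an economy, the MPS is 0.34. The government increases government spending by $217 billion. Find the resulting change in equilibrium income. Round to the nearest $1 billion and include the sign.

+$638 billion

MPC = 1 − MPS = 1 − 0.34 = 0.66.
Government-spending multiplier = 1/(1 − MPC) = 1/(1 − 0.66) = 1/0.34 ≈ 2.941.
ΔY = k × ΔG = (+$217 billion) / 0.34 ≈ +$638 billion.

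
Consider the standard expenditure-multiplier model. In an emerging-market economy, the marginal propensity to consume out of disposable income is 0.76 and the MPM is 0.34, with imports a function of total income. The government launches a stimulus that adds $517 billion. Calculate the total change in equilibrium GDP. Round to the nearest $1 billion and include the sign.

+$891 billion

Expenditure multiplier = 1/(1 − c + m) = 1/(1 − 0.76 + 0.34) = 1/0.58 ≈ 1.724.
ΔY = k × ΔG = (+$517 billion) / 0.58 ≈ +$891 billion.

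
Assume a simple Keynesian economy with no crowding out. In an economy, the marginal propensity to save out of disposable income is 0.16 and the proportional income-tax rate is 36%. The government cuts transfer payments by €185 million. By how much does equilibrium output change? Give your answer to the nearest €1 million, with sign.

MPC = 1 − MPS = 1 − 0.16 = 0.84.
The transfer change shifts disposable income by −€185 million, so first-round consumption changes by c·ΔTR = 0.84 × (−€185 million) = −€155.4 million.
Expenditure multiplier = 1/(1 − c(1−t)) = 1/(1 − 0.84×0.64) = 1/0.4624 ≈ 2.163.
The transfer multiplier is c × k ≈ 1.817, so ΔY = k × (c·ΔTR) = (−€155.4 million) / 0.4624 ≈ −€336 million.

−€336 million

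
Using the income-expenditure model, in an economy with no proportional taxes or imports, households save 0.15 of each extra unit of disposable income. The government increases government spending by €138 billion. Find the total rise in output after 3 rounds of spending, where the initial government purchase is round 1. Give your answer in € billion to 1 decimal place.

MPC = 1 − MPS = 1 − 0.15 = 0.85.
Round 1 adds ΔG = €138 billion; each later round is MPC = 0.85 times the previous.
After 3 rounds: 138 + 117.3 + 99.705 = ΔG·(1 − c^3)/(1 − c) = 138 × (1 − 0.614125)/0.15 ≈ €355 billion.

€355.0 billion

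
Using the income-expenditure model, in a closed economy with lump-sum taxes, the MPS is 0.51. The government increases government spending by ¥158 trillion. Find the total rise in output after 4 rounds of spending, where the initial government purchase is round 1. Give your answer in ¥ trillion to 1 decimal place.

MPC = 1 − MPS = 1 − 0.51 = 0.49.
Round 1 adds ΔG = ¥158 trillion; each later round is MPC = 0.49 times the previous.
After 4 rounds: 158 + 77.42 + 37.9358 + 18.588542 = ΔG·(1 − c^4)/(1 − c) = 158 × (1 − 0.05764801)/0.51 ≈ ¥291.9 trillion.

¥291.9 trillion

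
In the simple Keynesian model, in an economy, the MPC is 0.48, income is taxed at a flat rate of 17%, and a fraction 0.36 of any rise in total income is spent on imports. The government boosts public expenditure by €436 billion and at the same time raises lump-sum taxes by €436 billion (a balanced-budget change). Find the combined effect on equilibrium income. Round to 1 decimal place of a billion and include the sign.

+€235.8 billion

Expenditure multiplier = 1/(1 − c(1−t) + m) = 1/(1 − 0.48×0.83 + 0.36) = 1/0.9616 ≈ 1.04.
ΔG contributes k·ΔG = (+€436 billion) / 0.9616 ≈ +€453.4 billion.
ΔT of +€436 billion changes first-round spending by −c·ΔT = −€209.28 billion, contributing k·(−c·ΔT) = (−€209.28 billion) / 0.9616 ≈ −€217.6 billion.
Net ΔY = k(ΔG − c·ΔT) = (+€226.72 billion) / 0.9616 ≈ +€235.8 billion.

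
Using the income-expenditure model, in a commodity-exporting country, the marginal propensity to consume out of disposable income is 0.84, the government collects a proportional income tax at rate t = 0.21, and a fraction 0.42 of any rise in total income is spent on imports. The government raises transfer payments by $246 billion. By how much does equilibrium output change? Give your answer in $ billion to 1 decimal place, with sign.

+$273.2 billion

The transfer change shifts disposable income by +$246 billion, so first-round consumption changes by c·ΔTR = 0.84 × (+$246 billion) = +$206.64 billion.
Expenditure multiplier = 1/(1 − c(1−t) + m) = 1/(1 − 0.84×0.79 + 0.42) = 1/0.7564 ≈ 1.322.
The transfer multiplier is c × k ≈ 1.111, so ΔY = k × (c·ΔTR) = (+$206.64 billion) / 0.7564 ≈ +$273.2 billion.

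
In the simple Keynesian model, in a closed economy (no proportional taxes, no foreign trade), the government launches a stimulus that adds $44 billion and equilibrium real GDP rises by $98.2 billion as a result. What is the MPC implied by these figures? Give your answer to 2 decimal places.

Implied spending multiplier k = ΔY/ΔG = 98.2/44 ≈ 2.2318.
Since k = 1/(1 − MPC), MPC = 1 − 1/k = 1 − ΔG/ΔY = 1 − 44/98.2 ≈ 0.55.

0.55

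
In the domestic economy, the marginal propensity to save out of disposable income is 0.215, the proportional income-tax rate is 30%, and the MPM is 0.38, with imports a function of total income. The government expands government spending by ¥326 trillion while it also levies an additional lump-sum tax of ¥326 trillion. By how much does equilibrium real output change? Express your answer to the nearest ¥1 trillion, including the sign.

MPC = 1 − MPS = 1 − 0.215 = 0.785.
Expenditure multiplier = 1/(1 − c(1−t) + m) = 1/(1 − 0.785×0.7 + 0.38) = 1/0.8305 ≈ 1.204.
ΔG contributes k·ΔG = (+¥326 trillion) / 0.8305 ≈ +¥392.5 trillion.
ΔT of +¥326 trillion changes first-round spending by −c·ΔT = −¥255.91 trillion, contributing k·(−c·ΔT) = (−¥255.91 trillion) / 0.8305 ≈ −¥308.1 trillion.
Net ΔY = k(ΔG − c·ΔT) = (+¥70.09 trillion) / 0.8305 ≈ +¥84 trillion.

+¥84 trillion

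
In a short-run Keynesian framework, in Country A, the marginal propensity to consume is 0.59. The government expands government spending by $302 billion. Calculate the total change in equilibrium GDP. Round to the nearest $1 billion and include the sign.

Spending multiplier = 1/(1 − MPC) = 1/(1 − 0.59) = 1/0.41 ≈ 2.439.
ΔY = k × ΔG = (+$302 billion) / 0.41 ≈ +$737 billion.

+$737 billion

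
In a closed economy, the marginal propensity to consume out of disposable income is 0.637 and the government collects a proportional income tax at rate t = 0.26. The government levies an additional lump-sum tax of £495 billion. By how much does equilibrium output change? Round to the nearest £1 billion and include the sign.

−£596 billion

A lump-sum tax change of +£495 billion shifts disposable income by −£495 billion; first-round consumption changes by −c × ΔT = −0.637 × (+£495 billion) = −£315.315 billion.
Expenditure multiplier = 1/(1 − c(1−t)) = 1/(1 − 0.637×0.74) = 1/0.52862 ≈ 1.892.
The tax multiplier is −c × k ≈ −1.205, so ΔY = k × (−c·ΔT) = (−£315.315 billion) / 0.52862 ≈ −£596 billion.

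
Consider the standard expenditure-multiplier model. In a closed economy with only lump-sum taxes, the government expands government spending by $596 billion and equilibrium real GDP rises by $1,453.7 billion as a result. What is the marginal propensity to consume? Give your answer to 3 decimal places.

Implied spending multiplier k = ΔY/ΔG = 1,453.7/596 ≈ 2.4391.
Since k = 1/(1 − MPC), MPC = 1 − 1/k = 1 − ΔG/ΔY = 1 − 596/1,453.7 ≈ 0.590.

0.590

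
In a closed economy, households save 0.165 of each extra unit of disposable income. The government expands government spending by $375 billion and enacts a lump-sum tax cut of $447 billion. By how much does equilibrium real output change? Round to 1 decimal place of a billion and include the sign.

MPC = 1 − MPS = 1 − 0.165 = 0.835.
Expenditure multiplier = 1/(1 − MPC) = 1/(1 − 0.835) = 1/0.165 ≈ 6.061.
ΔG contributes k·ΔG = (+$375 billion) / 0.165 ≈ +$2,272.7 billion.
ΔT of −$447 billion changes first-round spending by −c·ΔT = +$373.245 billion, contributing k·(−c·ΔT) = (+$373.245 billion) / 0.165 ≈ +$2,262.1 billion.
Net ΔY = k(ΔG − c·ΔT) = (+$748.245 billion) / 0.165 ≈ +$4,534.8 billion.

+$4,534.8 billion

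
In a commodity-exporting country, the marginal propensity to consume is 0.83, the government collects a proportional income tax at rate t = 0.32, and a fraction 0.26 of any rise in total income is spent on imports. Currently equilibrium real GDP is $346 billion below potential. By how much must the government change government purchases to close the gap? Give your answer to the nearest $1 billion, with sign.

Spending multiplier = 1/(1 − c(1−t) + m) = 1/(1 − 0.83×0.68 + 0.26) = 1/0.6956 ≈ 1.438.
Need ΔY = +$346 billion, so ΔG = ΔY/k = (+$346 billion) × 0.6956 ≈ +$241 billion.
The government should increase government purchases by $241 billion.

+$241 billion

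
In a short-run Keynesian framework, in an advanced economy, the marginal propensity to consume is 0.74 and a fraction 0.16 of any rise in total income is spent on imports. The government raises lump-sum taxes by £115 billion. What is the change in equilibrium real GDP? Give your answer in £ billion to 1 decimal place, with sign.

A lump-sum tax change of +£115 billion shifts disposable income by −£115 billion; first-round consumption changes by −c × ΔT = −0.74 × (+£115 billion) = −£85.1 billion.
Expenditure multiplier = 1/(1 − c + m) = 1/(1 − 0.74 + 0.16) = 1/0.42 ≈ 2.381.
The tax multiplier is −c × k ≈ −1.762, so ΔY = k × (−c·ΔT) = (−£85.1 billion) / 0.42 ≈ −£202.6 billion.

−£202.6 billion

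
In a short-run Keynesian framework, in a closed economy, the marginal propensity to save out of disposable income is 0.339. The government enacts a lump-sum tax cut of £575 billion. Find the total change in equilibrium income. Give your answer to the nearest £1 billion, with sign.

MPC = 1 − MPS = 1 − 0.339 = 0.661.
A lump-sum tax change of −£575 billion shifts disposable income by +£575 billion; first-round consumption changes by −c × ΔT = −0.661 × (−£575 billion) = +£380.075 billion.
Expenditure multiplier = 1/(1 − MPC) = 1/(1 − 0.661) = 1/0.339 ≈ 2.95.
The tax multiplier is −c × k ≈ −1.95, so ΔY = k × (−c·ΔT) = (+£380.075 billion) / 0.339 ≈ +£1,121 billion.

+£1,121 billion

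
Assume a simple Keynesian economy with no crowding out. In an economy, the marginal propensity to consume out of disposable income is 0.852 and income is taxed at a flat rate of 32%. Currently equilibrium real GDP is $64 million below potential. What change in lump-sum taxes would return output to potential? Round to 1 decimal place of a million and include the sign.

−$31.6 million

Spending multiplier = 1/(1 − c(1−t)) = 1/(1 − 0.852×0.68) = 1/0.42064 ≈ 2.377.
Tax multiplier = −c·k = −0.852/0.42064 ≈ −2.025. Need ΔY = +$64 million, so ΔT = ΔY/(−c·k) = −(+$64 million) × 0.42064 / 0.852 ≈ −$31.6 million.
The government should cut lump-sum taxes by $31.6 million.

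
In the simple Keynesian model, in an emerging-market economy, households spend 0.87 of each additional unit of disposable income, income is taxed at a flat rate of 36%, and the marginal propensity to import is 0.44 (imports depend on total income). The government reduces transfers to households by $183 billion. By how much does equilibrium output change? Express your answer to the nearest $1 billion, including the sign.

−$180 billion

The transfer change shifts disposable income by −$183 billion, so first-round consumption changes by c·ΔTR = 0.87 × (−$183 billion) = −$159.21 billion.
Expenditure multiplier = 1/(1 − c(1−t) + m) = 1/(1 − 0.87×0.64 + 0.44) = 1/0.8832 ≈ 1.132.
The transfer multiplier is c × k ≈ 0.985, so ΔY = k × (c·ΔTR) = (−$159.21 billion) / 0.8832 ≈ −$180 billion.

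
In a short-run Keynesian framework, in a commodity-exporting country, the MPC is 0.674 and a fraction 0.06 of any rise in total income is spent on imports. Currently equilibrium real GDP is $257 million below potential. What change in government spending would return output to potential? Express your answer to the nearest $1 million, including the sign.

Spending multiplier = 1/(1 − c + m) = 1/(1 − 0.674 + 0.06) = 1/0.386 ≈ 2.591.
Need ΔY = +$257 million, so ΔG = ΔY/k = (+$257 million) × 0.386 ≈ +$99 million.
The government should increase government spending by $99 million.

+$99 million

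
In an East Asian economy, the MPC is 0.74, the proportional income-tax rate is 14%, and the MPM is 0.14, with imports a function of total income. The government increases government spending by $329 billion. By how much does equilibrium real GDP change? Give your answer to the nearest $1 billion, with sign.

+$653 billion

Expenditure multiplier = 1/(1 − c(1−t) + m) = 1/(1 − 0.74×0.86 + 0.14) = 1/0.5036 ≈ 1.986.
ΔY = k × ΔG = (+$329 billion) / 0.5036 ≈ +$653 billion.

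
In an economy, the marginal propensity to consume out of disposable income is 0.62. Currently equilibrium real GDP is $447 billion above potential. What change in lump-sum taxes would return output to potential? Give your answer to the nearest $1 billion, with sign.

+$274 billion

Spending multiplier = 1/(1 − MPC) = 1/(1 − 0.62) = 1/0.38 ≈ 2.632.
Tax multiplier = −c·k = −0.62/0.38 ≈ −1.632. Need ΔY = −$447 billion, so ΔT = ΔY/(−c·k) = −(−$447 billion) × 0.38 / 0.62 ≈ +$274 billion.
The government should raise lump-sum taxes by $274 billion.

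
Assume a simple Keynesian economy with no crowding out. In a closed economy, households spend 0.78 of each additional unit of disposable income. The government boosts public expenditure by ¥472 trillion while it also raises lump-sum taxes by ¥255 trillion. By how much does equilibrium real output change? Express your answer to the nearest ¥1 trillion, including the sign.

Expenditure multiplier = 1/(1 − MPC) = 1/(1 − 0.78) = 1/0.22 ≈ 4.545.
ΔG contributes k·ΔG = (+¥472 trillion) / 0.22 ≈ +¥2,145.5 trillion.
ΔT of +¥255 trillion changes first-round spending by −c·ΔT = −¥198.9 trillion, contributing k·(−c·ΔT) = (−¥198.9 trillion) / 0.22 ≈ −¥904.1 trillion.
Net ΔY = k(ΔG − c·ΔT) = (+¥273.1 trillion) / 0.22 ≈ +¥1,241 trillion.

+¥1,241 trillion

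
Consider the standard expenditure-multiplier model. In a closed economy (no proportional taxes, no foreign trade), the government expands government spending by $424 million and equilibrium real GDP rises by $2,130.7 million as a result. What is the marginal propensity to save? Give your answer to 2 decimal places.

Implied spending multiplier k = ΔY/ΔG = 2,130.7/424 ≈ 5.0252.
Since k = 1/(1 − MPC), MPC = 1 − 1/k = 1 − ΔG/ΔY = 1 − 424/2,130.7 ≈ 0.80.
MPS = 1 − MPC = 0.20.

0.20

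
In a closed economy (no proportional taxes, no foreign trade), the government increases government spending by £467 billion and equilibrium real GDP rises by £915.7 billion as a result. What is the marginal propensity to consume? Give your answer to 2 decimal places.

0.49

Implied spending multiplier k = ΔY/ΔG = 915.7/467 ≈ 1.9608.
Since k = 1/(1 − MPC), MPC = 1 − 1/k = 1 − ΔG/ΔY = 1 − 467/915.7 ≈ 0.49.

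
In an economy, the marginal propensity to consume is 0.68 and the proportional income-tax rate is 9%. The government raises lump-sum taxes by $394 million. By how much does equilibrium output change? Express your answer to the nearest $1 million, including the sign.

A lump-sum tax change of +$394 million shifts disposable income by −$394 million; first-round consumption changes by −c × ΔT = −0.68 × (+$394 million) = −$267.92 million.
Expenditure multiplier = 1/(1 − c(1−t)) = 1/(1 − 0.68×0.91) = 1/0.3812 ≈ 2.623.
The tax multiplier is −c × k ≈ −1.784, so ΔY = k × (−c·ΔT) = (−$267.92 million) / 0.3812 ≈ −$703 million.

−$703 million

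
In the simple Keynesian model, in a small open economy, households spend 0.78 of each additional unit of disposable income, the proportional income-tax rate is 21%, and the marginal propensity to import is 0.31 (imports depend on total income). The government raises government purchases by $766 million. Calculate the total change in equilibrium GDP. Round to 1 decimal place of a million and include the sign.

Spending multiplier = 1/(1 − c(1−t) + m) = 1/(1 − 0.78×0.79 + 0.31) = 1/0.6938 ≈ 1.441.
ΔY = k × ΔG = (+$766 million) / 0.6938 ≈ +$1,104.1 million.

+$1,104.1 million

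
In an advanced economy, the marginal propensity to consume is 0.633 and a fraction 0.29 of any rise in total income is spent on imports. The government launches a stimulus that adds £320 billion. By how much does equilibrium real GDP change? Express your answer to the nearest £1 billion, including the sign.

Expenditure multiplier = 1/(1 − c + m) = 1/(1 − 0.633 + 0.29) = 1/0.657 ≈ 1.522.
ΔY = k × ΔG = (+£320 billion) / 0.657 ≈ +£487 billion.

+£487 billion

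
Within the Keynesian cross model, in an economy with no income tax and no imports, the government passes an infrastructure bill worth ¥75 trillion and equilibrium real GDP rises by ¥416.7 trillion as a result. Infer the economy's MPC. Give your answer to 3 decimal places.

0.820

Implied spending multiplier k = ΔY/ΔG = 416.7/75 = 5.556.
Since k = 1/(1 − MPC), MPC = 1 − 1/k = 1 − ΔG/ΔY = 1 − 75/416.7 ≈ 0.820.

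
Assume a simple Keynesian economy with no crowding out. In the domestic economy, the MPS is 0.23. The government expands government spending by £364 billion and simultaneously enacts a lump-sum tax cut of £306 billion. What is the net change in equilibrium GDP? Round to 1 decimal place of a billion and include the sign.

+£2,607.0 billion

MPC = 1 − MPS = 1 − 0.23 = 0.77.
Expenditure multiplier = 1/(1 − MPC) = 1/(1 − 0.77) = 1/0.23 ≈ 4.348.
ΔG contributes k·ΔG = (+£364 billion) / 0.23 ≈ +£1,582.6 billion.
ΔT of −£306 billion changes first-round spending by −c·ΔT = +£235.62 billion, contributing k·(−c·ΔT) = (+£235.62 billion) / 0.23 ≈ +£1,024.4 billion.
Net ΔY = k(ΔG − c·ΔT) = (+£599.62 billion) / 0.23 ≈ +£2,607 billion.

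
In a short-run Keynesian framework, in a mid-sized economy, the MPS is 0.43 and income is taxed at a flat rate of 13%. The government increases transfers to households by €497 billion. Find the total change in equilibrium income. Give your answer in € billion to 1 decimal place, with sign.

+€562.0 billion

MPC = 1 − MPS = 1 − 0.43 = 0.57.
The transfer change shifts disposable income by +€497 billion, so first-round consumption changes by c·ΔTR = 0.57 × (+€497 billion) = +€283.29 billion.
Expenditure multiplier = 1/(1 − c(1−t)) = 1/(1 − 0.57×0.87) = 1/0.5041 ≈ 1.984.
The transfer multiplier is c × k ≈ 1.131, so ΔY = k × (c·ΔTR) = (+€283.29 billion) / 0.5041 ≈ +€562 billion.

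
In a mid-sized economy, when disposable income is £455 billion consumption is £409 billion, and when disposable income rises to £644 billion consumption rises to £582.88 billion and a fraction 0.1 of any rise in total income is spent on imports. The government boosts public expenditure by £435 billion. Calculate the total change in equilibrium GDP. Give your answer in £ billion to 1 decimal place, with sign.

+£2,416.7 billion

MPC = ΔC/ΔYd = (582.88 − 409)/(644 − 455) = 173.88/189 = 0.92.
Government-spending multiplier = 1/(1 − c + m) = 1/(1 − 0.92 + 0.1) = 1/0.18 ≈ 5.556.
ΔY = k × ΔG = (+£435 billion) / 0.18 ≈ +£2,416.7 billion.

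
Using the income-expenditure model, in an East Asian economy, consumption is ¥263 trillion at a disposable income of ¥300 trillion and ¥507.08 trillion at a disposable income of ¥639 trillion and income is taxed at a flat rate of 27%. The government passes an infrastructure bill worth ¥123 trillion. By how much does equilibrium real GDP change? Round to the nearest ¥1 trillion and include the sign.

+¥259 trillion

MPC = ΔC/ΔYd = (507.08 − 263)/(639 − 300) = 244.08/339 = 0.72.
Expenditure multiplier = 1/(1 − c(1−t)) = 1/(1 − 0.72×0.73) = 1/0.4744 ≈ 2.108.
ΔY = k × ΔG = (+¥123 trillion) / 0.4744 ≈ +¥259 trillion.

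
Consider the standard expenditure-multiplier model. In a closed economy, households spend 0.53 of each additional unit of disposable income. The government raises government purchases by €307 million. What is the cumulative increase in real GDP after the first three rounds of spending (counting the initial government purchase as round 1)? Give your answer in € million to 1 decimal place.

€555.9 million

Round 1 adds ΔG = €307 million; each later round is MPC = 0.53 times the previous.
After 3 rounds: 307 + 162.71 + 86.2363 = ΔG·(1 − c^3)/(1 − c) = 307 × (1 − 0.148877)/0.47 ≈ €555.9 million.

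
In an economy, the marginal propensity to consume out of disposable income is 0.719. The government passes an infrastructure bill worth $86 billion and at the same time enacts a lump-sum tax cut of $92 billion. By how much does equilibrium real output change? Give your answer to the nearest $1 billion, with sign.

+$541 billion

Expenditure multiplier = 1/(1 − MPC) = 1/(1 − 0.719) = 1/0.281 ≈ 3.559.
ΔG contributes k·ΔG = (+$86 billion) / 0.281 ≈ +$306 billion.
ΔT of −$92 billion changes first-round spending by −c·ΔT = +$66.148 billion, contributing k·(−c·ΔT) = (+$66.148 billion) / 0.281 ≈ +$235.4 billion.
Net ΔY = k(ΔG − c·ΔT) = (+$152.148 billion) / 0.281 ≈ +$541 billion.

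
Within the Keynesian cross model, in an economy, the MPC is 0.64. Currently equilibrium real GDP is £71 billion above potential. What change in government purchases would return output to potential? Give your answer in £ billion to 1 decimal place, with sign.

Spending multiplier = 1/(1 − MPC) = 1/(1 − 0.64) = 1/0.36 ≈ 2.778.
Need ΔY = −£71 billion, so ΔG = ΔY/k = (−£71 billion) × 0.36 ≈ −£25.6 billion.
The government should cut government purchases by £25.6 billion.

−£25.6 billion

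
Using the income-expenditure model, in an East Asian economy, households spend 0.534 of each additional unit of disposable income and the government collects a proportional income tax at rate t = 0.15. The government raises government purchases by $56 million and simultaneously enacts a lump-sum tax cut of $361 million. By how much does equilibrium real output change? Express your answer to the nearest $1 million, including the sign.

Expenditure multiplier = 1/(1 − c(1−t)) = 1/(1 − 0.534×0.85) = 1/0.5461 ≈ 1.831.
ΔG contributes k·ΔG = (+$56 million) / 0.5461 ≈ +$102.5 million.
ΔT of −$361 million changes first-round spending by −c·ΔT = +$192.774 million, contributing k·(−c·ΔT) = (+$192.774 million) / 0.5461 ≈ +$353 million.
Net ΔY = k(ΔG − c·ΔT) = (+$248.774 million) / 0.5461 ≈ +$456 million.

+$456 million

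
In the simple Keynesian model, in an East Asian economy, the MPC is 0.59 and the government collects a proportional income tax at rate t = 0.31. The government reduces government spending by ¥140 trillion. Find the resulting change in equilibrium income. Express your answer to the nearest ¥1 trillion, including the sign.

Government-spending multiplier = 1/(1 − c(1−t)) = 1/(1 − 0.59×0.69) = 1/0.5929 ≈ 1.687.
ΔY = k × ΔG = (−¥140 trillion) / 0.5929 ≈ −¥236 trillion.

−¥236 trillion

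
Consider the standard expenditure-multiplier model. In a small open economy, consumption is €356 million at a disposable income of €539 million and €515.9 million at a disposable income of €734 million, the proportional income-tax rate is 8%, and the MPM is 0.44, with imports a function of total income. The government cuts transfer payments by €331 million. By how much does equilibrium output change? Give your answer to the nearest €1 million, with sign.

−€396 million

MPC = ΔC/ΔYd = (515.9 − 356)/(734 − 539) = 159.9/195 = 0.82.
The transfer change shifts disposable income by −€331 million, so first-round consumption changes by c·ΔTR = 0.82 × (−€331 million) = −€271.42 million.
Expenditure multiplier = 1/(1 − c(1−t) + m) = 1/(1 − 0.82×0.92 + 0.44) = 1/0.6856 ≈ 1.459.
The transfer multiplier is c × k ≈ 1.196, so ΔY = k × (c·ΔTR) = (−€271.42 million) / 0.6856 ≈ −€396 million.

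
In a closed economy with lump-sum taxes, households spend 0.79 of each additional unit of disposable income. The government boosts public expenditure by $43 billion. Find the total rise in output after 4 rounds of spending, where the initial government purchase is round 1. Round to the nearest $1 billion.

Round 1 adds ΔG = $43 billion; each later round is MPC = 0.79 times the previous.
After 4 rounds: 43 + 33.97 + 26.8363 + 21.200677 = ΔG·(1 − c^4)/(1 − c) = 43 × (1 − 0.38950081)/0.21 ≈ $125 billion.

$125 billion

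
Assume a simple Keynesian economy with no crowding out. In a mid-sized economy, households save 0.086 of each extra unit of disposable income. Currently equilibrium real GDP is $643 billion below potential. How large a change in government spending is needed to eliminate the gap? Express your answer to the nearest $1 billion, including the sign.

+$55 billion

MPC = 1 − MPS = 1 − 0.086 = 0.914.
Spending multiplier = 1/(1 − MPC) = 1/(1 − 0.914) = 1/0.086 ≈ 11.628.
Need ΔY = +$643 billion, so ΔG = ΔY/k = (+$643 billion) × 0.086 ≈ +$55 billion.
The government should increase government spending by $55 billion.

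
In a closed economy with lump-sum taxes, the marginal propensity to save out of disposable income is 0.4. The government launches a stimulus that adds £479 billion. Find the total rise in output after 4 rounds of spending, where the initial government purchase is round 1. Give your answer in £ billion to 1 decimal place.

£1,042.3 billion

MPC = 1 − MPS = 1 − 0.4 = 0.6.
Round 1 adds ΔG = £479 billion; each later round is MPC = 0.6 times the previous.
After 4 rounds: 479 + 287.4 + 172.44 + 103.464 = ΔG·(1 − c^4)/(1 − c) = 479 × (1 − 0.1296)/0.4 ≈ £1,042.3 billion.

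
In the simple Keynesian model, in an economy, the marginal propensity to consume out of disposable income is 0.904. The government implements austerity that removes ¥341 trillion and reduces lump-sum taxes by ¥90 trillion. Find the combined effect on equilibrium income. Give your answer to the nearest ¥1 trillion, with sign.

−¥2,705 trillion

Expenditure multiplier = 1/(1 − MPC) = 1/(1 − 0.904) = 1/0.096 ≈ 10.417.
ΔG contributes k·ΔG = (−¥341 trillion) / 0.096 ≈ −¥3,552.1 trillion.
ΔT of −¥90 trillion changes first-round spending by −c·ΔT = +¥81.36 trillion, contributing k·(−c·ΔT) = (+¥81.36 trillion) / 0.096 = +¥847.5 trillion.
Net ΔY = k(ΔG − c·ΔT) = (−¥259.64 trillion) / 0.096 ≈ −¥2,705 trillion.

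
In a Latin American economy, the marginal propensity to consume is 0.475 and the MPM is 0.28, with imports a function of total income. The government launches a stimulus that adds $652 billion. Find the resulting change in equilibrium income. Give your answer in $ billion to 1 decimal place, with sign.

+$809.9 billion

Expenditure multiplier = 1/(1 − c + m) = 1/(1 − 0.475 + 0.28) = 1/0.805 ≈ 1.242.
ΔY = k × ΔG = (+$652 billion) / 0.805 ≈ +$809.9 billion.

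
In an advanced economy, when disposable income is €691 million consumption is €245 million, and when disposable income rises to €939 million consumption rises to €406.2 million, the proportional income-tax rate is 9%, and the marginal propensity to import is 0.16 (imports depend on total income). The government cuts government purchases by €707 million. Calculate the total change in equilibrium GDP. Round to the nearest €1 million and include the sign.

−€1,244 million

MPC = ΔC/ΔYd = (406.2 − 245)/(939 − 691) = 161.2/248 = 0.65.
Government-spending multiplier = 1/(1 − c(1−t) + m) = 1/(1 − 0.65×0.91 + 0.16) = 1/0.5685 ≈ 1.759.
ΔY = k × ΔG = (−€707 million) / 0.5685 ≈ −€1,244 million.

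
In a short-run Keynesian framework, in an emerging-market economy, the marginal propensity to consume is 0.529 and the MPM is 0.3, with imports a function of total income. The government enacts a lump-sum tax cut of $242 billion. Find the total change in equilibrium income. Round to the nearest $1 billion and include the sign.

A lump-sum tax change of −$242 billion shifts disposable income by +$242 billion; first-round consumption changes by −c × ΔT = −0.529 × (−$242 billion) = +$128.018 billion.
Expenditure multiplier = 1/(1 − c + m) = 1/(1 − 0.529 + 0.3) = 1/0.771 ≈ 1.297.
The tax multiplier is −c × k ≈ −0.686, so ΔY = k × (−c·ΔT) = (+$128.018 billion) / 0.771 ≈ +$166 billion.

+$166 billion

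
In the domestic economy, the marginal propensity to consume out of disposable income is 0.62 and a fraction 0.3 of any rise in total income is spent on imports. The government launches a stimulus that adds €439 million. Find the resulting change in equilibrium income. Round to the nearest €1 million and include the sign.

Expenditure multiplier = 1/(1 − c + m) = 1/(1 − 0.62 + 0.3) = 1/0.68 ≈ 1.471.
ΔY = k × ΔG = (+€439 million) / 0.68 ≈ +€646 million.

+€646 million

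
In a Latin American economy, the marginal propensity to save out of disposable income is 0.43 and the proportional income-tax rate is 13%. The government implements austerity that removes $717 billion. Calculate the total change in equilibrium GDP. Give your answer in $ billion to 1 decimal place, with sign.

MPC = 1 − MPS = 1 − 0.43 = 0.57.
Spending multiplier = 1/(1 − c(1−t)) = 1/(1 − 0.57×0.87) = 1/0.5041 ≈ 1.984.
ΔY = k × ΔG = (−$717 billion) / 0.5041 ≈ −$1,422.3 billion.

−$1,422.3 billion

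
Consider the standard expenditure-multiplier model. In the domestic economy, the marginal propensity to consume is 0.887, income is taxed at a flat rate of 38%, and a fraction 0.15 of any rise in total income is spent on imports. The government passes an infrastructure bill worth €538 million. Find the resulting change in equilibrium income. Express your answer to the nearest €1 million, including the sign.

Government-spending multiplier = 1/(1 − c(1−t) + m) = 1/(1 − 0.887×0.62 + 0.15) = 1/0.60006 ≈ 1.667.
ΔY = k × ΔG = (+€538 million) / 0.60006 ≈ +€897 million.

+€897 million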